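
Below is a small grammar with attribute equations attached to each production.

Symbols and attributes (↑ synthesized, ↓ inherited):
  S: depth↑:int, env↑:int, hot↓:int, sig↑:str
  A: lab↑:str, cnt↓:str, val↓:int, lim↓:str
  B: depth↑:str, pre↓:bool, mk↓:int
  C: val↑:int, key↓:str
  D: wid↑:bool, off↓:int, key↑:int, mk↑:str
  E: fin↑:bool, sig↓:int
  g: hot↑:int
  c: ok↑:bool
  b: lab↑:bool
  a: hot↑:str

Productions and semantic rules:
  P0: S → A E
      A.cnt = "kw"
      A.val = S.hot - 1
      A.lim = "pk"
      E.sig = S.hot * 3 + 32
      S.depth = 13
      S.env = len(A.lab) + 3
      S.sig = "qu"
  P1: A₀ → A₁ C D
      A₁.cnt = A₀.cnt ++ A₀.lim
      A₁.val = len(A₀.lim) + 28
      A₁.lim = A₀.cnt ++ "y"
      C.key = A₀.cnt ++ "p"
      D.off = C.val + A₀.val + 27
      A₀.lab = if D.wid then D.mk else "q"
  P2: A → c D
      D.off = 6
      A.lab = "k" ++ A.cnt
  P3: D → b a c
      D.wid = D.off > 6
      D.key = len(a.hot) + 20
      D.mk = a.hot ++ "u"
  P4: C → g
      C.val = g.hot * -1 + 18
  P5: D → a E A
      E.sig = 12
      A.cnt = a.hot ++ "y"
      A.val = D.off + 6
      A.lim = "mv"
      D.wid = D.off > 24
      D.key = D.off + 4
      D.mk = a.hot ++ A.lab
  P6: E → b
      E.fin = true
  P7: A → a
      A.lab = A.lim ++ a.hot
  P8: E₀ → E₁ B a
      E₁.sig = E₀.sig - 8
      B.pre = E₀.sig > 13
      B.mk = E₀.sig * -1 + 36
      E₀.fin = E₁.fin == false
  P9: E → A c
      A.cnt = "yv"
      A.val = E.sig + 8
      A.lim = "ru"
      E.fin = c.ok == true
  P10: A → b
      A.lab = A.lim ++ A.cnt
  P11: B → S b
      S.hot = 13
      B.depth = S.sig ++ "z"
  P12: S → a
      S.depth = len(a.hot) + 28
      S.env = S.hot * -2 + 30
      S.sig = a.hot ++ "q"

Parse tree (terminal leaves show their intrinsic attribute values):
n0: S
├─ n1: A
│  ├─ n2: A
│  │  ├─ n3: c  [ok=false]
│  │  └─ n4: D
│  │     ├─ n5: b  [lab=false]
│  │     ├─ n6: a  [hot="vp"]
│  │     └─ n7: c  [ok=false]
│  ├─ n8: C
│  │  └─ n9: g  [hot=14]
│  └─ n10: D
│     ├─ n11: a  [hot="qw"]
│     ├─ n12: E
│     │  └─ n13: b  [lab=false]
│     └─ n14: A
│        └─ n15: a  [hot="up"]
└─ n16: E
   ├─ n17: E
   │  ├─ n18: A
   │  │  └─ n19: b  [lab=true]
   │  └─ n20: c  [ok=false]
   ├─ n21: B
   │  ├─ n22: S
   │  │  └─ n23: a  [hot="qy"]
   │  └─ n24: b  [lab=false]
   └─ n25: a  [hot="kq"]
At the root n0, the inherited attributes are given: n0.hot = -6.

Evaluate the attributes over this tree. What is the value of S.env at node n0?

1. n0.hot = -6  [given at root]
2. n1.cnt = "kw"  ["kw"]
3. n1.val = -7  [S.hot - 1]
4. n1.lim = "pk"  ["pk"]
5. n2.cnt = "kwpk"  [A₀.cnt ++ A₀.lim]
6. n2.val = 30  [len(A₀.lim) + 28]
7. n2.lim = "kwy"  [A₀.cnt ++ "y"]
8. n3.ok = false  [terminal]
9. n4.off = 6  [6]
10. n5.lab = false  [terminal]
11. n6.hot = "vp"  [terminal]
12. n7.ok = false  [terminal]
13. n4.wid = false  [D.off > 6]
14. n4.key = 22  [len(a.hot) + 20]
15. n4.mk = "vpu"  [a.hot ++ "u"]
16. n2.lab = "kkwpk"  ["k" ++ A.cnt]
17. n8.key = "kwp"  [A₀.cnt ++ "p"]
18. n9.hot = 14  [terminal]
19. n8.val = 4  [g.hot * -1 + 18]
20. n10.off = 24  [C.val + A₀.val + 27]
21. n11.hot = "qw"  [terminal]
22. n12.sig = 12  [12]
23. n13.lab = false  [terminal]
24. n12.fin = true  [true]
25. n14.cnt = "qwy"  [a.hot ++ "y"]
26. n14.val = 30  [D.off + 6]
27. n14.lim = "mv"  ["mv"]
28. n15.hot = "up"  [terminal]
29. n14.lab = "mvup"  [A.lim ++ a.hot]
30. n10.wid = false  [D.off > 24]
31. n10.key = 28  [D.off + 4]
32. n10.mk = "qwmvup"  [a.hot ++ A.lab]
33. n1.lab = "q"  [if D.wid then D.mk else "q"]
34. n16.sig = 14  [S.hot * 3 + 32]
35. n17.sig = 6  [E₀.sig - 8]
36. n18.cnt = "yv"  ["yv"]
37. n18.val = 14  [E.sig + 8]
38. n18.lim = "ru"  ["ru"]
39. n19.lab = true  [terminal]
40. n18.lab = "ruyv"  [A.lim ++ A.cnt]
41. n20.ok = false  [terminal]
42. n17.fin = false  [c.ok == true]
43. n21.pre = true  [E₀.sig > 13]
44. n21.mk = 22  [E₀.sig * -1 + 36]
45. n22.hot = 13  [13]
46. n23.hot = "qy"  [terminal]
47. n22.depth = 30  [len(a.hot) + 28]
48. n22.env = 4  [S.hot * -2 + 30]
49. n22.sig = "qyq"  [a.hot ++ "q"]
50. n24.lab = false  [terminal]
51. n21.depth = "qyqz"  [S.sig ++ "z"]
52. n25.hot = "kq"  [terminal]
53. n16.fin = true  [E₁.fin == false]
54. n0.depth = 13  [13]
55. n0.env = 4  [len(A.lab) + 3]
56. n0.sig = "qu"  ["qu"]

4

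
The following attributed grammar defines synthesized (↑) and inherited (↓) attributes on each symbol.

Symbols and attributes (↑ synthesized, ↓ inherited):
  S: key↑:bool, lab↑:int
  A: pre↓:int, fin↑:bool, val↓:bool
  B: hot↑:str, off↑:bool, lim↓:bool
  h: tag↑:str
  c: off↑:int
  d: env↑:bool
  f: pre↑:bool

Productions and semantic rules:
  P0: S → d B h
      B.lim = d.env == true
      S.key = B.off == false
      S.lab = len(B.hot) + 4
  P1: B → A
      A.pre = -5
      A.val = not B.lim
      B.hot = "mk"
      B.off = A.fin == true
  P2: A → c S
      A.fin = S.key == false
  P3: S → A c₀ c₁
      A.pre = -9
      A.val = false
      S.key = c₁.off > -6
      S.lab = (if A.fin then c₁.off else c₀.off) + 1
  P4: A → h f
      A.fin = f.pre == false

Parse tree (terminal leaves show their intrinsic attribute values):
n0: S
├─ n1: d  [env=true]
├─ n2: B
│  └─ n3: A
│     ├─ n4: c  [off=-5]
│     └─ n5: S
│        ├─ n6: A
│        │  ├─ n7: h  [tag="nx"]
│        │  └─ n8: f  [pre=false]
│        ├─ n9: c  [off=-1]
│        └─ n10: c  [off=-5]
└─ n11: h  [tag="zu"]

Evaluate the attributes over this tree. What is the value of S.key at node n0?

true

1. n1.env = true  [terminal]
2. n2.lim = true  [d.env == true]
3. n3.pre = -5  [-5]
4. n3.val = false  [not B.lim]
5. n4.off = -5  [terminal]
6. n6.pre = -9  [-9]
7. n6.val = false  [false]
8. n7.tag = "nx"  [terminal]
9. n8.pre = false  [terminal]
10. n6.fin = true  [f.pre == false]
11. n9.off = -1  [terminal]
12. n10.off = -5  [terminal]
13. n5.key = true  [c₁.off > -6]
14. n5.lab = -4  [(if A.fin then c₁.off else c₀.off) + 1]
15. n3.fin = false  [S.key == false]
16. n2.hot = "mk"  ["mk"]
17. n2.off = false  [A.fin == true]
18. n11.tag = "zu"  [terminal]
19. n0.key = true  [B.off == false]
20. n0.lab = 6  [len(B.hot) + 4]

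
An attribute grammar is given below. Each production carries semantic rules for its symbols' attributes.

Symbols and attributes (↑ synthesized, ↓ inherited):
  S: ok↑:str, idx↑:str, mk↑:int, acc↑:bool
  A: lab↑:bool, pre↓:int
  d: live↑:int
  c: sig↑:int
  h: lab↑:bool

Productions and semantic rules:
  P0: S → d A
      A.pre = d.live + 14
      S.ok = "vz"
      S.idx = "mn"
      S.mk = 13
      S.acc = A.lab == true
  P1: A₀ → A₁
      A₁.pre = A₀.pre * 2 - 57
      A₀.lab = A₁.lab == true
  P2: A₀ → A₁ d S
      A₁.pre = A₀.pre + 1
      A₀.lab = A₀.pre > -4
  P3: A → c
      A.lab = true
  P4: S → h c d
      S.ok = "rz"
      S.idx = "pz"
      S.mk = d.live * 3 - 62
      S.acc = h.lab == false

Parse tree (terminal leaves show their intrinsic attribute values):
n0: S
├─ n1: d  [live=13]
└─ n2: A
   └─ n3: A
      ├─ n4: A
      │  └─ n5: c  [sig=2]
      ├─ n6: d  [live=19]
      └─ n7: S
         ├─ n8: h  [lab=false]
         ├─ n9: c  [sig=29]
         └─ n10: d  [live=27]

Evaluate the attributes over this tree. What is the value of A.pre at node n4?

1. n1.live = 13  [terminal]
2. n2.pre = 27  [d.live + 14]
3. n3.pre = -3  [A₀.pre * 2 - 57]
4. n4.pre = -2  [A₀.pre + 1]
5. n5.sig = 2  [terminal]
6. n4.lab = true  [true]
7. n6.live = 19  [terminal]
8. n8.lab = false  [terminal]
9. n9.sig = 29  [terminal]
10. n10.live = 27  [terminal]
11. n7.ok = "rz"  ["rz"]
12. n7.idx = "pz"  ["pz"]
13. n7.mk = 19  [d.live * 3 - 62]
14. n7.acc = true  [h.lab == false]
15. n3.lab = true  [A₀.pre > -4]
16. n2.lab = true  [A₁.lab == true]
17. n0.ok = "vz"  ["vz"]
18. n0.idx = "mn"  ["mn"]
19. n0.mk = 13  [13]
20. n0.acc = true  [A.lab == true]

-2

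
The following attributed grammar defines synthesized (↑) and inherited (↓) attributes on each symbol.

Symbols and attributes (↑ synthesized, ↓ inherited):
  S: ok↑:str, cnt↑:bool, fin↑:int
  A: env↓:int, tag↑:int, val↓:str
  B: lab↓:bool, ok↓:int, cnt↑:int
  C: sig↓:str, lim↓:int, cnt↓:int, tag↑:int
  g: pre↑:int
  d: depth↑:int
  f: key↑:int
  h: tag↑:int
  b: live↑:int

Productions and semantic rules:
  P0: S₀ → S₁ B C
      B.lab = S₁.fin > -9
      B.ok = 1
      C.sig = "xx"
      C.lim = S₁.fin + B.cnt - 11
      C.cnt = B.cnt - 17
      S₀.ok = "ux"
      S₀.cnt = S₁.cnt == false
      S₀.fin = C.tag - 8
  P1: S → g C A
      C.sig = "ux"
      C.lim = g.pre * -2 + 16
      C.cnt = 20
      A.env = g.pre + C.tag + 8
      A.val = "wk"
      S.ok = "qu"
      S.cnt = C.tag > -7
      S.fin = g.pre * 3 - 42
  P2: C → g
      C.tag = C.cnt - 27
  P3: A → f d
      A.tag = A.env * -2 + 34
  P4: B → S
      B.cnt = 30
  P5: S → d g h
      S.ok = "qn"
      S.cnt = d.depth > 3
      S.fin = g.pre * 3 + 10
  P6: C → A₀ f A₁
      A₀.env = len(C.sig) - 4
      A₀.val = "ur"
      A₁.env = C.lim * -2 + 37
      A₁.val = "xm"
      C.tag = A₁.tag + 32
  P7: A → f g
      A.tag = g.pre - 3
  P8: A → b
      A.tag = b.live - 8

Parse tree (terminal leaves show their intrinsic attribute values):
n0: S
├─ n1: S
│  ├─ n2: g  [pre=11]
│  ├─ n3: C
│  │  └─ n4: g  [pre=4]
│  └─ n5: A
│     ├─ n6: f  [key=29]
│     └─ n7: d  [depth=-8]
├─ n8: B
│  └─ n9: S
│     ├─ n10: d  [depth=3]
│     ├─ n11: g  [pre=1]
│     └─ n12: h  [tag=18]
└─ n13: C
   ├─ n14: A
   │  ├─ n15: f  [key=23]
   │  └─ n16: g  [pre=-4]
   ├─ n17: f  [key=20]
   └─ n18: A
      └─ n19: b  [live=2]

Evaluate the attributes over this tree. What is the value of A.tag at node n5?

1. n2.pre = 11  [terminal]
2. n3.sig = "ux"  ["ux"]
3. n3.lim = -6  [g.pre * -2 + 16]
4. n3.cnt = 20  [20]
5. n4.pre = 4  [terminal]
6. n3.tag = -7  [C.cnt - 27]
7. n5.env = 12  [g.pre + C.tag + 8]
8. n5.val = "wk"  ["wk"]
9. n6.key = 29  [terminal]
10. n7.depth = -8  [terminal]
11. n5.tag = 10  [A.env * -2 + 34]
12. n1.ok = "qu"  ["qu"]
13. n1.cnt = false  [C.tag > -7]
14. n1.fin = -9  [g.pre * 3 - 42]
15. n8.lab = false  [S₁.fin > -9]
16. n8.ok = 1  [1]
17. n10.depth = 3  [terminal]
18. n11.pre = 1  [terminal]
19. n12.tag = 18  [terminal]
20. n9.ok = "qn"  ["qn"]
21. n9.cnt = false  [d.depth > 3]
22. n9.fin = 13  [g.pre * 3 + 10]
23. n8.cnt = 30  [30]
24. n13.sig = "xx"  ["xx"]
25. n13.lim = 10  [S₁.fin + B.cnt - 11]
26. n13.cnt = 13  [B.cnt - 17]
27. n14.env = -2  [len(C.sig) - 4]
28. n14.val = "ur"  ["ur"]
29. n15.key = 23  [terminal]
30. n16.pre = -4  [terminal]
31. n14.tag = -7  [g.pre - 3]
32. n17.key = 20  [terminal]
33. n18.env = 17  [C.lim * -2 + 37]
34. n18.val = "xm"  ["xm"]
35. n19.live = 2  [terminal]
36. n18.tag = -6  [b.live - 8]
37. n13.tag = 26  [A₁.tag + 32]
38. n0.ok = "ux"  ["ux"]
39. n0.cnt = true  [S₁.cnt == false]
40. n0.fin = 18  [C.tag - 8]

10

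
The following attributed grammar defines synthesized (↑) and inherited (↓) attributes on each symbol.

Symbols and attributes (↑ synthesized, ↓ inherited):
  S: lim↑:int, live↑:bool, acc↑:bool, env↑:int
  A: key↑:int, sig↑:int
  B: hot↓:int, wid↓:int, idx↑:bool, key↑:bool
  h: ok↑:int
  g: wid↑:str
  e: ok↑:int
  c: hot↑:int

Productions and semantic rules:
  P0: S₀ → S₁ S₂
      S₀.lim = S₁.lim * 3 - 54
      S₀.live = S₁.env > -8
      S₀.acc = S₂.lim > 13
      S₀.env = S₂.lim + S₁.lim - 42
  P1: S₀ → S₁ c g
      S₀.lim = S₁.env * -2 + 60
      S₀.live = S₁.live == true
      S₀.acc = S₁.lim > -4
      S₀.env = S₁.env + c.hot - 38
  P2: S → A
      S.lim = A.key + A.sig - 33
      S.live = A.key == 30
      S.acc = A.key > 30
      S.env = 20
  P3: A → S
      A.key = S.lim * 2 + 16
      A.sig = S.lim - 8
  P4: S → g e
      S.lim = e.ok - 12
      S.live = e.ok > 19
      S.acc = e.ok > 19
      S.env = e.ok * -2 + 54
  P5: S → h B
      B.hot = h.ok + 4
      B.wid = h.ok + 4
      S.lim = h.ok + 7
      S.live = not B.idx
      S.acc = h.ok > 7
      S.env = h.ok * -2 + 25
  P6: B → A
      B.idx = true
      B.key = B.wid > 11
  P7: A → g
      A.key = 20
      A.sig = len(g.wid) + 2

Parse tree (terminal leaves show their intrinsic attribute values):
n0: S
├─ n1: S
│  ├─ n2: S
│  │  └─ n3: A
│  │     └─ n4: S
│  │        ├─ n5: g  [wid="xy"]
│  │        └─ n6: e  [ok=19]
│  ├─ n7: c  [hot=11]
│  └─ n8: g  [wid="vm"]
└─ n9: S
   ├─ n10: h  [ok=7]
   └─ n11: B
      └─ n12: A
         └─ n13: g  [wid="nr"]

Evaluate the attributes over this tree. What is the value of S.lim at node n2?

1. n5.wid = "xy"  [terminal]
2. n6.ok = 19  [terminal]
3. n4.lim = 7  [e.ok - 12]
4. n4.live = false  [e.ok > 19]
5. n4.acc = false  [e.ok > 19]
6. n4.env = 16  [e.ok * -2 + 54]
7. n3.key = 30  [S.lim * 2 + 16]
8. n3.sig = -1  [S.lim - 8]
9. n2.lim = -4  [A.key + A.sig - 33]
10. n2.live = true  [A.key == 30]
11. n2.acc = false  [A.key > 30]
12. n2.env = 20  [20]
13. n7.hot = 11  [terminal]
14. n8.wid = "vm"  [terminal]
15. n1.lim = 20  [S₁.env * -2 + 60]
16. n1.live = true  [S₁.live == true]
17. n1.acc = false  [S₁.lim > -4]
18. n1.env = -7  [S₁.env + c.hot - 38]
19. n10.ok = 7  [terminal]
20. n11.hot = 11  [h.ok + 4]
21. n11.wid = 11  [h.ok + 4]
22. n13.wid = "nr"  [terminal]
23. n12.key = 20  [20]
24. n12.sig = 4  [len(g.wid) + 2]
25. n11.idx = true  [true]
26. n11.key = false  [B.wid > 11]
27. n9.lim = 14  [h.ok + 7]
28. n9.live = false  [not B.idx]
29. n9.acc = false  [h.ok > 7]
30. n9.env = 11  [h.ok * -2 + 25]
31. n0.lim = 6  [S₁.lim * 3 - 54]
32. n0.live = true  [S₁.env > -8]
33. n0.acc = true  [S₂.lim > 13]
34. n0.env = -8  [S₂.lim + S₁.lim - 42]

-4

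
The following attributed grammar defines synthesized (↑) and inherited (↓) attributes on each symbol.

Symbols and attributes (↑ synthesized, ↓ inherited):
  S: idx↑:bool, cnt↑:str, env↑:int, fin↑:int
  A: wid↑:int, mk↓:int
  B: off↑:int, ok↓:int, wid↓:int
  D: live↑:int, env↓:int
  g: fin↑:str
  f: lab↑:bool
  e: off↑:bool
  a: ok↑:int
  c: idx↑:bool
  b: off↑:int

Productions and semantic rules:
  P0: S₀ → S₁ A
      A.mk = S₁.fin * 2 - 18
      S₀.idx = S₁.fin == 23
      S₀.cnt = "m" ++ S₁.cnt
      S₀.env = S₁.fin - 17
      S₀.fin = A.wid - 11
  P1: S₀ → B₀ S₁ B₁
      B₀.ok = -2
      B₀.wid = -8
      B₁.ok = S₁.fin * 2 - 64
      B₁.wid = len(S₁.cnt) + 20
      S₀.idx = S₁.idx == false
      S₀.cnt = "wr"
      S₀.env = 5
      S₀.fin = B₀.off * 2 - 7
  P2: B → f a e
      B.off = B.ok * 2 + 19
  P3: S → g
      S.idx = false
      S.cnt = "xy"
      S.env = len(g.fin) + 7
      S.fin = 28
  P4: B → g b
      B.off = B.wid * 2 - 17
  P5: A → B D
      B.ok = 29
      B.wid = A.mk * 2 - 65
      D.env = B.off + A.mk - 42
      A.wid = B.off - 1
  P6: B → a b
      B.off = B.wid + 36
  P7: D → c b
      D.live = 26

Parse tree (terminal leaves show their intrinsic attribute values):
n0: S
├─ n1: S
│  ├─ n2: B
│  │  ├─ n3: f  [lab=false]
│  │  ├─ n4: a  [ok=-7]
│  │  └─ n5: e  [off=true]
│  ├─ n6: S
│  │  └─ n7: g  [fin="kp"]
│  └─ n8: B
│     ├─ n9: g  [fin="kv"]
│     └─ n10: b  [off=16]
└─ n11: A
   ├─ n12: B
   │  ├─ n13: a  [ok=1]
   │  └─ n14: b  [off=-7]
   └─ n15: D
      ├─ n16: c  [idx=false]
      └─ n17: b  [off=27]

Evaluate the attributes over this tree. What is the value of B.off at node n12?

1. n2.ok = -2  [-2]
2. n2.wid = -8  [-8]
3. n3.lab = false  [terminal]
4. n4.ok = -7  [terminal]
5. n5.off = true  [terminal]
6. n2.off = 15  [B.ok * 2 + 19]
7. n7.fin = "kp"  [terminal]
8. n6.idx = false  [false]
9. n6.cnt = "xy"  ["xy"]
10. n6.env = 9  [len(g.fin) + 7]
11. n6.fin = 28  [28]
12. n8.ok = -8  [S₁.fin * 2 - 64]
13. n8.wid = 22  [len(S₁.cnt) + 20]
14. n9.fin = "kv"  [terminal]
15. n10.off = 16  [terminal]
16. n8.off = 27  [B.wid * 2 - 17]
17. n1.idx = true  [S₁.idx == false]
18. n1.cnt = "wr"  ["wr"]
19. n1.env = 5  [5]
20. n1.fin = 23  [B₀.off * 2 - 7]
21. n11.mk = 28  [S₁.fin * 2 - 18]
22. n12.ok = 29  [29]
23. n12.wid = -9  [A.mk * 2 - 65]
24. n13.ok = 1  [terminal]
25. n14.off = -7  [terminal]
26. n12.off = 27  [B.wid + 36]
27. n15.env = 13  [B.off + A.mk - 42]
28. n16.idx = false  [terminal]
29. n17.off = 27  [terminal]
30. n15.live = 26  [26]
31. n11.wid = 26  [B.off - 1]
32. n0.idx = true  [S₁.fin == 23]
33. n0.cnt = "mwr"  ["m" ++ S₁.cnt]
34. n0.env = 6  [S₁.fin - 17]
35. n0.fin = 15  [A.wid - 11]

27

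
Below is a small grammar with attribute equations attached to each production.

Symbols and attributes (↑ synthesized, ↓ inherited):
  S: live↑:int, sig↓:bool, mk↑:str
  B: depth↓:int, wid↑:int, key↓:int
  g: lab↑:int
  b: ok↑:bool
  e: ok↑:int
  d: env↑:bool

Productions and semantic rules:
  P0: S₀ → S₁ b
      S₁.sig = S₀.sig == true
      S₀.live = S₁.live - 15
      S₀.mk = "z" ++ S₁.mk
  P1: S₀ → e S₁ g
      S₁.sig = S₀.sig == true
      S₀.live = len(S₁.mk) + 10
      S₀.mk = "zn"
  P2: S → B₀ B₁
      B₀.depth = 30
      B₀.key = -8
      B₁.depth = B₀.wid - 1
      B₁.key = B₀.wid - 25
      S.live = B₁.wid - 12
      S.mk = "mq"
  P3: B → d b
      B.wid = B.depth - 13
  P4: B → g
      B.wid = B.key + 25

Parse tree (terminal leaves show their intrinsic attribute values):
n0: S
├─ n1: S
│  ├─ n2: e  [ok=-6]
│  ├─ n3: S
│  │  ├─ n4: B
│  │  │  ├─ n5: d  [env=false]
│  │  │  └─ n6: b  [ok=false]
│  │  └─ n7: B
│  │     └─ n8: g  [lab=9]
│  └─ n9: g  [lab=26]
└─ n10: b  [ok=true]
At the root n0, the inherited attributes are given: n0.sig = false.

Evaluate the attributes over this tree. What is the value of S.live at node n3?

1. n0.sig = false  [given at root]
2. n1.sig = false  [S₀.sig == true]
3. n2.ok = -6  [terminal]
4. n3.sig = false  [S₀.sig == true]
5. n4.depth = 30  [30]
6. n4.key = -8  [-8]
7. n5.env = false  [terminal]
8. n6.ok = false  [terminal]
9. n4.wid = 17  [B.depth - 13]
10. n7.depth = 16  [B₀.wid - 1]
11. n7.key = -8  [B₀.wid - 25]
12. n8.lab = 9  [terminal]
13. n7.wid = 17  [B.key + 25]
14. n3.live = 5  [B₁.wid - 12]
15. n3.mk = "mq"  ["mq"]
16. n9.lab = 26  [terminal]
17. n1.live = 12  [len(S₁.mk) + 10]
18. n1.mk = "zn"  ["zn"]
19. n10.ok = true  [terminal]
20. n0.live = -3  [S₁.live - 15]
21. n0.mk = "zzn"  ["z" ++ S₁.mk]

5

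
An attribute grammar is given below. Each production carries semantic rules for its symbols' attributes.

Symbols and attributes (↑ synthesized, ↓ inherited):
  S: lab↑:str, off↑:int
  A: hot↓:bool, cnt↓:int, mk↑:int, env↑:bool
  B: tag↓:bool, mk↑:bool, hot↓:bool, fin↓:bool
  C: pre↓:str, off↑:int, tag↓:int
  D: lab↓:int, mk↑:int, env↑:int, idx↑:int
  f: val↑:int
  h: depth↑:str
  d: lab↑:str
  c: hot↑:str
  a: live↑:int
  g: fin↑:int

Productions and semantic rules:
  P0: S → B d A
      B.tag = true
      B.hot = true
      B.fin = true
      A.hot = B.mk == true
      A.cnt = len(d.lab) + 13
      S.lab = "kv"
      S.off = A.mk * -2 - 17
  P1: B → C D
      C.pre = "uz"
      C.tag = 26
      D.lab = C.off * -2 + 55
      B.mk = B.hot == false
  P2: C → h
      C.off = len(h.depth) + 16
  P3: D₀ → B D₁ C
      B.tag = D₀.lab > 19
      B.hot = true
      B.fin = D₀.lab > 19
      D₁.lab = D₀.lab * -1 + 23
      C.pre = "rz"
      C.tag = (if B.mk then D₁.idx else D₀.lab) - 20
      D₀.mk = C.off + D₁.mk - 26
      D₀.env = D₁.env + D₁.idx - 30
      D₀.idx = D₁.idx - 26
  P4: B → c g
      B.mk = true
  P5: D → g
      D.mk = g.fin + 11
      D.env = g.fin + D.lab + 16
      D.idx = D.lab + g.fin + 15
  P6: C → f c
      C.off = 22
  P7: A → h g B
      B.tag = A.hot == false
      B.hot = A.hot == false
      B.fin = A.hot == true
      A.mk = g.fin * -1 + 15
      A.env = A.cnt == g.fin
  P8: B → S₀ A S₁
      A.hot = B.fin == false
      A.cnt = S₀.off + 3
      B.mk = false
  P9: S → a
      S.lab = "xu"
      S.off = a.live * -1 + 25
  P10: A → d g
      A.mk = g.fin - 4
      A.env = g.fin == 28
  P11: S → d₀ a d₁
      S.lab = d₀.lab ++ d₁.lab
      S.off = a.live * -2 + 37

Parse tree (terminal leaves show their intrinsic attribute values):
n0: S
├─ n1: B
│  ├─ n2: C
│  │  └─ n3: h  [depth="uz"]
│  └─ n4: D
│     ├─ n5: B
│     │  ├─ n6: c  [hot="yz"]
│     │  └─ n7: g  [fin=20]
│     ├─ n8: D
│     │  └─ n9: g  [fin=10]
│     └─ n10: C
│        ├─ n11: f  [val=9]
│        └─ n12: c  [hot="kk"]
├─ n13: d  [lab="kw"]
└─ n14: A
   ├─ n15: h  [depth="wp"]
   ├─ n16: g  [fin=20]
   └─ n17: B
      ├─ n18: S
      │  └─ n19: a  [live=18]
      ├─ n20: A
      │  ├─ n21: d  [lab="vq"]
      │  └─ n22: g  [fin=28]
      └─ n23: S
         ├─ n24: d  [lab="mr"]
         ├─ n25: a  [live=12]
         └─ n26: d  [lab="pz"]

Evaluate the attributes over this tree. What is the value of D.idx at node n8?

29

1. n1.tag = true  [true]
2. n1.hot = true  [true]
3. n1.fin = true  [true]
4. n2.pre = "uz"  ["uz"]
5. n2.tag = 26  [26]
6. n3.depth = "uz"  [terminal]
7. n2.off = 18  [len(h.depth) + 16]
8. n4.lab = 19  [C.off * -2 + 55]
9. n5.tag = false  [D₀.lab > 19]
10. n5.hot = true  [true]
11. n5.fin = false  [D₀.lab > 19]
12. n6.hot = "yz"  [terminal]
13. n7.fin = 20  [terminal]
14. n5.mk = true  [true]
15. n8.lab = 4  [D₀.lab * -1 + 23]
16. n9.fin = 10  [terminal]
17. n8.mk = 21  [g.fin + 11]
18. n8.env = 30  [g.fin + D.lab + 16]
19. n8.idx = 29  [D.lab + g.fin + 15]
20. n10.pre = "rz"  ["rz"]
21. n10.tag = 9  [(if B.mk then D₁.idx else D₀.lab) - 20]
22. n11.val = 9  [terminal]
23. n12.hot = "kk"  [terminal]
24. n10.off = 22  [22]
25. n4.mk = 17  [C.off + D₁.mk - 26]
26. n4.env = 29  [D₁.env + D₁.idx - 30]
27. n4.idx = 3  [D₁.idx - 26]
28. n1.mk = false  [B.hot == false]
29. n13.lab = "kw"  [terminal]
30. n14.hot = false  [B.mk == true]
31. n14.cnt = 15  [len(d.lab) + 13]
32. n15.depth = "wp"  [terminal]
33. n16.fin = 20  [terminal]
34. n17.tag = true  [A.hot == false]
35. n17.hot = true  [A.hot == false]
36. n17.fin = false  [A.hot == true]
37. n19.live = 18  [terminal]
38. n18.lab = "xu"  ["xu"]
39. n18.off = 7  [a.live * -1 + 25]
40. n20.hot = true  [B.fin == false]
41. n20.cnt = 10  [S₀.off + 3]
42. n21.lab = "vq"  [terminal]
43. n22.fin = 28  [terminal]
44. n20.mk = 24  [g.fin - 4]
45. n20.env = true  [g.fin == 28]
46. n24.lab = "mr"  [terminal]
47. n25.live = 12  [terminal]
48. n26.lab = "pz"  [terminal]
49. n23.lab = "mrpz"  [d₀.lab ++ d₁.lab]
50. n23.off = 13  [a.live * -2 + 37]
51. n17.mk = false  [false]
52. n14.mk = -5  [g.fin * -1 + 15]
53. n14.env = false  [A.cnt == g.fin]
54. n0.lab = "kv"  ["kv"]
55. n0.off = -7  [A.mk * -2 - 17]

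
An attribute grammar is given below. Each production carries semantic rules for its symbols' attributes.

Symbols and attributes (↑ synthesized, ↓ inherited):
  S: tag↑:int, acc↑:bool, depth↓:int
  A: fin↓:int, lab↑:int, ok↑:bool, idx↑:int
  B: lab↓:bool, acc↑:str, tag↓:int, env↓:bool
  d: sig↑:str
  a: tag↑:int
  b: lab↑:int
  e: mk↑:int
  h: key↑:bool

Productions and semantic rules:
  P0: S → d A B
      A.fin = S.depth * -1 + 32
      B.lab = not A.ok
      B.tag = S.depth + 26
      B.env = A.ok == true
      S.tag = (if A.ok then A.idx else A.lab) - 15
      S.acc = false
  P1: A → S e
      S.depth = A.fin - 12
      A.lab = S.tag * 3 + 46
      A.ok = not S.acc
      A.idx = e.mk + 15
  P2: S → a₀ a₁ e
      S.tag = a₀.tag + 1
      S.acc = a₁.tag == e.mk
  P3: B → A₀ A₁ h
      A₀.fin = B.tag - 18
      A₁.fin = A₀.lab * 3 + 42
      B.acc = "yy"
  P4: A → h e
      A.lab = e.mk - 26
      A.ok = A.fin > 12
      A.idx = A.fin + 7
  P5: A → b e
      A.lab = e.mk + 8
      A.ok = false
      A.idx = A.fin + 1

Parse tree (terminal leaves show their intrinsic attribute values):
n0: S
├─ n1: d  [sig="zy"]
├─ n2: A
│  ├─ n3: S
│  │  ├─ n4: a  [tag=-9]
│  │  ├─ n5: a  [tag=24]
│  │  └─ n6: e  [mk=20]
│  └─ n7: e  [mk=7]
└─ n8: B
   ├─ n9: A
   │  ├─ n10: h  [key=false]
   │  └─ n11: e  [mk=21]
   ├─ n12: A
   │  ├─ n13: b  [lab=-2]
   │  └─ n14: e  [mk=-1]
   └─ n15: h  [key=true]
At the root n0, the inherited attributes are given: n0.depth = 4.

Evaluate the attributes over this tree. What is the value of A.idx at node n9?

1. n0.depth = 4  [given at root]
2. n1.sig = "zy"  [terminal]
3. n2.fin = 28  [S.depth * -1 + 32]
4. n3.depth = 16  [A.fin - 12]
5. n4.tag = -9  [terminal]
6. n5.tag = 24  [terminal]
7. n6.mk = 20  [terminal]
8. n3.tag = -8  [a₀.tag + 1]
9. n3.acc = false  [a₁.tag == e.mk]
10. n7.mk = 7  [terminal]
11. n2.lab = 22  [S.tag * 3 + 46]
12. n2.ok = true  [not S.acc]
13. n2.idx = 22  [e.mk + 15]
14. n8.lab = false  [not A.ok]
15. n8.tag = 30  [S.depth + 26]
16. n8.env = true  [A.ok == true]
17. n9.fin = 12  [B.tag - 18]
18. n10.key = false  [terminal]
19. n11.mk = 21  [terminal]
20. n9.lab = -5  [e.mk - 26]
21. n9.ok = false  [A.fin > 12]
22. n9.idx = 19  [A.fin + 7]
23. n12.fin = 27  [A₀.lab * 3 + 42]
24. n13.lab = -2  [terminal]
25. n14.mk = -1  [terminal]
26. n12.lab = 7  [e.mk + 8]
27. n12.ok = false  [false]
28. n12.idx = 28  [A.fin + 1]
29. n15.key = true  [terminal]
30. n8.acc = "yy"  ["yy"]
31. n0.tag = 7  [(if A.ok then A.idx else A.lab) - 15]
32. n0.acc = false  [false]

19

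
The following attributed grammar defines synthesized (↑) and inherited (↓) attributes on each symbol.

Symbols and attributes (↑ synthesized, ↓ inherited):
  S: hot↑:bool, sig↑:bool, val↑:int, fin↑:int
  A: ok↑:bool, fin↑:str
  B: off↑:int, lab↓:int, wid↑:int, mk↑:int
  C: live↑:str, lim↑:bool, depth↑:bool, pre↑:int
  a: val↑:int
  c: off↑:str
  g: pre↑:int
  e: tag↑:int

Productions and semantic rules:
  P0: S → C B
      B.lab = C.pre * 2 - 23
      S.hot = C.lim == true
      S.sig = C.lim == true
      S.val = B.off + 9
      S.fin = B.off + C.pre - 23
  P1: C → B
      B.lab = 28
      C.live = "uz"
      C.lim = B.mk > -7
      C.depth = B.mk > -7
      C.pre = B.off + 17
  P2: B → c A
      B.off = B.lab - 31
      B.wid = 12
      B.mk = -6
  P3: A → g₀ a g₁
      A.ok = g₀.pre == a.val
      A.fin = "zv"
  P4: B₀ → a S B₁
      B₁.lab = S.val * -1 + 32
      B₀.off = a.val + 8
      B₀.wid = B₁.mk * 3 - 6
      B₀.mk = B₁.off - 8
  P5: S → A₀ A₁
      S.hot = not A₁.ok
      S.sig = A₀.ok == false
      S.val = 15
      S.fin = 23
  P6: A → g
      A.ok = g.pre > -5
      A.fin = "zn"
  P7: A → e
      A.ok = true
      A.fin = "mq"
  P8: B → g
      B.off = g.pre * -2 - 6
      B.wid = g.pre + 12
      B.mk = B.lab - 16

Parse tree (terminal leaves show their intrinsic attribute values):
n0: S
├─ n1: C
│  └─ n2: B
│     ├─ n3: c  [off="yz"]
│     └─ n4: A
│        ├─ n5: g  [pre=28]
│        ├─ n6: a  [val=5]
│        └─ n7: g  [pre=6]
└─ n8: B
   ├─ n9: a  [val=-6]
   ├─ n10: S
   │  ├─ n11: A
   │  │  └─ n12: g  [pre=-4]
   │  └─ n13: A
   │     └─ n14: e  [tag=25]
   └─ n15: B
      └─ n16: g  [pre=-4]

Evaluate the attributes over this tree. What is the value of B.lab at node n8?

1. n2.lab = 28  [28]
2. n3.off = "yz"  [terminal]
3. n5.pre = 28  [terminal]
4. n6.val = 5  [terminal]
5. n7.pre = 6  [terminal]
6. n4.ok = false  [g₀.pre == a.val]
7. n4.fin = "zv"  ["zv"]
8. n2.off = -3  [B.lab - 31]
9. n2.wid = 12  [12]
10. n2.mk = -6  [-6]
11. n1.live = "uz"  ["uz"]
12. n1.lim = true  [B.mk > -7]
13. n1.depth = true  [B.mk > -7]
14. n1.pre = 14  [B.off + 17]
15. n8.lab = 5  [C.pre * 2 - 23]
16. n9.val = -6  [terminal]
17. n12.pre = -4  [terminal]
18. n11.ok = true  [g.pre > -5]
19. n11.fin = "zn"  ["zn"]
20. n14.tag = 25  [terminal]
21. n13.ok = true  [true]
22. n13.fin = "mq"  ["mq"]
23. n10.hot = false  [not A₁.ok]
24. n10.sig = false  [A₀.ok == false]
25. n10.val = 15  [15]
26. n10.fin = 23  [23]
27. n15.lab = 17  [S.val * -1 + 32]
28. n16.pre = -4  [terminal]
29. n15.off = 2  [g.pre * -2 - 6]
30. n15.wid = 8  [g.pre + 12]
31. n15.mk = 1  [B.lab - 16]
32. n8.off = 2  [a.val + 8]
33. n8.wid = -3  [B₁.mk * 3 - 6]
34. n8.mk = -6  [B₁.off - 8]
35. n0.hot = true  [C.lim == true]
36. n0.sig = true  [C.lim == true]
37. n0.val = 11  [B.off + 9]
38. n0.fin = -7  [B.off + C.pre - 23]

5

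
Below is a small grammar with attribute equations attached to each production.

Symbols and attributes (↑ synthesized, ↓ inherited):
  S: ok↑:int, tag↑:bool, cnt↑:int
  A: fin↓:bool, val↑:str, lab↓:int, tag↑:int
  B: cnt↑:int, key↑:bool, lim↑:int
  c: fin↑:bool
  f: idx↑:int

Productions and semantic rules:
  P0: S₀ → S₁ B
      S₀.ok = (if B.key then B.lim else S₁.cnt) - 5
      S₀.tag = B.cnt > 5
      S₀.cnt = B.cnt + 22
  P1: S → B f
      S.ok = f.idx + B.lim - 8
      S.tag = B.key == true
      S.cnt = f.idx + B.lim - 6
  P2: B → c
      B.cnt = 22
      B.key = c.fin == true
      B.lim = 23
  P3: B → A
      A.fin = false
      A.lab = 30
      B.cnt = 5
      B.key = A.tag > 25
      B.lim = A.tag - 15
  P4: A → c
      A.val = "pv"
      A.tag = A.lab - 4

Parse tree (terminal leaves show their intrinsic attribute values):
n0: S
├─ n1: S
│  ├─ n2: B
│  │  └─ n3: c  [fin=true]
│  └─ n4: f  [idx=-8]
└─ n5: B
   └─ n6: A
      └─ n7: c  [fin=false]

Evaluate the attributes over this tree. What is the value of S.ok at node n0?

1. n3.fin = true  [terminal]
2. n2.cnt = 22  [22]
3. n2.key = true  [c.fin == true]
4. n2.lim = 23  [23]
5. n4.idx = -8  [terminal]
6. n1.ok = 7  [f.idx + B.lim - 8]
7. n1.tag = true  [B.key == true]
8. n1.cnt = 9  [f.idx + B.lim - 6]
9. n6.fin = false  [false]
10. n6.lab = 30  [30]
11. n7.fin = false  [terminal]
12. n6.val = "pv"  ["pv"]
13. n6.tag = 26  [A.lab - 4]
14. n5.cnt = 5  [5]
15. n5.key = true  [A.tag > 25]
16. n5.lim = 11  [A.tag - 15]
17. n0.ok = 6  [(if B.key then B.lim else S₁.cnt) - 5]
18. n0.tag = false  [B.cnt > 5]
19. n0.cnt = 27  [B.cnt + 22]

6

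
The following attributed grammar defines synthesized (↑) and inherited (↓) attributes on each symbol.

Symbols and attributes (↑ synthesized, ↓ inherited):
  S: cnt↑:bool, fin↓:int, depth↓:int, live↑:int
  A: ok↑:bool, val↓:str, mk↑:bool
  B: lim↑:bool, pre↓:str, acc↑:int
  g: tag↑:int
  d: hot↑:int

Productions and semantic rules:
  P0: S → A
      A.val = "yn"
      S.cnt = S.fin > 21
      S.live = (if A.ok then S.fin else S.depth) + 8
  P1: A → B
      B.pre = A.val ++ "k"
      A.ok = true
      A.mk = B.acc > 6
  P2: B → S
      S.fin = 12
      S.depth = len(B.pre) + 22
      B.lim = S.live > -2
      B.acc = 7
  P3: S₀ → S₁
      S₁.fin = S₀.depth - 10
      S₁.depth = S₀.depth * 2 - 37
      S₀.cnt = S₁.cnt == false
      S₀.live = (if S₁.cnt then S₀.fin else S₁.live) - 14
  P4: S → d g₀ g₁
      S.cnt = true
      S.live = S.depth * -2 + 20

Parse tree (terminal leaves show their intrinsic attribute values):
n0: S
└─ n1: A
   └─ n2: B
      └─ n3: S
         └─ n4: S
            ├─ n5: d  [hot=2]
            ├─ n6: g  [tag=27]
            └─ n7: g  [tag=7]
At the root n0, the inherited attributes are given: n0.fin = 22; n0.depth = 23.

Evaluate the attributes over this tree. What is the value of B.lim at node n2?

1. n0.fin = 22  [given at root]
2. n0.depth = 23  [given at root]
3. n1.val = "yn"  ["yn"]
4. n2.pre = "ynk"  [A.val ++ "k"]
5. n3.fin = 12  [12]
6. n3.depth = 25  [len(B.pre) + 22]
7. n4.fin = 15  [S₀.depth - 10]
8. n4.depth = 13  [S₀.depth * 2 - 37]
9. n5.hot = 2  [terminal]
10. n6.tag = 27  [terminal]
11. n7.tag = 7  [terminal]
12. n4.cnt = true  [true]
13. n4.live = -6  [S.depth * -2 + 20]
14. n3.cnt = false  [S₁.cnt == false]
15. n3.live = -2  [(if S₁.cnt then S₀.fin else S₁.live) - 14]
16. n2.lim = false  [S.live > -2]
17. n2.acc = 7  [7]
18. n1.ok = true  [true]
19. n1.mk = true  [B.acc > 6]
20. n0.cnt = true  [S.fin > 21]
21. n0.live = 30  [(if A.ok then S.fin else S.depth) + 8]

false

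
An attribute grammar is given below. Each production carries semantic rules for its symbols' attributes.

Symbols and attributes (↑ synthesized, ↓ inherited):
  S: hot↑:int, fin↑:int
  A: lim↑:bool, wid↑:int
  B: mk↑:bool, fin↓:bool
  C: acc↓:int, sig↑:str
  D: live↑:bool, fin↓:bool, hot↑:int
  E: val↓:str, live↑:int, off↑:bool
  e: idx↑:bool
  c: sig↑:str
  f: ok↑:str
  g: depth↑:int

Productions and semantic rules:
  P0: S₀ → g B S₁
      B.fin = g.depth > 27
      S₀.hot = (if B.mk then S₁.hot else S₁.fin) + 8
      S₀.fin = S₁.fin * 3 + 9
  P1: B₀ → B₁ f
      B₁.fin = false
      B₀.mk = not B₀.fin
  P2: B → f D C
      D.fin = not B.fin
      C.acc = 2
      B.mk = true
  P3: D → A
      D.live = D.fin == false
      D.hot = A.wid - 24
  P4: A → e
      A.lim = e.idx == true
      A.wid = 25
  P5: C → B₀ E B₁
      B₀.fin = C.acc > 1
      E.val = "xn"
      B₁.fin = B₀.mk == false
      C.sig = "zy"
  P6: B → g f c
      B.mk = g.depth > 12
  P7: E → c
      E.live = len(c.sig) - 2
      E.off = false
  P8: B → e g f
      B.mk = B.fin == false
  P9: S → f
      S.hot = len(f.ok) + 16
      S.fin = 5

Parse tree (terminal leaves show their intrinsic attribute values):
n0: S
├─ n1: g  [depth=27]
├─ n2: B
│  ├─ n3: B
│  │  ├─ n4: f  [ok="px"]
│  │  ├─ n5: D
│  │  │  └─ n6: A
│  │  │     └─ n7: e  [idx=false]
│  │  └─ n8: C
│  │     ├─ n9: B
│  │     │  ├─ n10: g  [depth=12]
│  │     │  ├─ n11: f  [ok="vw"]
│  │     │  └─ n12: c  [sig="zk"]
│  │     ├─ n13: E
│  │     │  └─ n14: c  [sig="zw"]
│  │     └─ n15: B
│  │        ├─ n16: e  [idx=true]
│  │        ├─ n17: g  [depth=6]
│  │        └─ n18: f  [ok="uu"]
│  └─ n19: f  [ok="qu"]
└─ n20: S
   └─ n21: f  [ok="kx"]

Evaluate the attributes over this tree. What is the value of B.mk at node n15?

1. n1.depth = 27  [terminal]
2. n2.fin = false  [g.depth > 27]
3. n3.fin = false  [false]
4. n4.ok = "px"  [terminal]
5. n5.fin = true  [not B.fin]
6. n7.idx = false  [terminal]
7. n6.lim = false  [e.idx == true]
8. n6.wid = 25  [25]
9. n5.live = false  [D.fin == false]
10. n5.hot = 1  [A.wid - 24]
11. n8.acc = 2  [2]
12. n9.fin = true  [C.acc > 1]
13. n10.depth = 12  [terminal]
14. n11.ok = "vw"  [terminal]
15. n12.sig = "zk"  [terminal]
16. n9.mk = false  [g.depth > 12]
17. n13.val = "xn"  ["xn"]
18. n14.sig = "zw"  [terminal]
19. n13.live = 0  [len(c.sig) - 2]
20. n13.off = false  [false]
21. n15.fin = true  [B₀.mk == false]
22. n16.idx = true  [terminal]
23. n17.depth = 6  [terminal]
24. n18.ok = "uu"  [terminal]
25. n15.mk = false  [B.fin == false]
26. n8.sig = "zy"  ["zy"]
27. n3.mk = true  [true]
28. n19.ok = "qu"  [terminal]
29. n2.mk = true  [not B₀.fin]
30. n21.ok = "kx"  [terminal]
31. n20.hot = 18  [len(f.ok) + 16]
32. n20.fin = 5  [5]
33. n0.hot = 26  [(if B.mk then S₁.hot else S₁.fin) + 8]
34. n0.fin = 24  [S₁.fin * 3 + 9]

false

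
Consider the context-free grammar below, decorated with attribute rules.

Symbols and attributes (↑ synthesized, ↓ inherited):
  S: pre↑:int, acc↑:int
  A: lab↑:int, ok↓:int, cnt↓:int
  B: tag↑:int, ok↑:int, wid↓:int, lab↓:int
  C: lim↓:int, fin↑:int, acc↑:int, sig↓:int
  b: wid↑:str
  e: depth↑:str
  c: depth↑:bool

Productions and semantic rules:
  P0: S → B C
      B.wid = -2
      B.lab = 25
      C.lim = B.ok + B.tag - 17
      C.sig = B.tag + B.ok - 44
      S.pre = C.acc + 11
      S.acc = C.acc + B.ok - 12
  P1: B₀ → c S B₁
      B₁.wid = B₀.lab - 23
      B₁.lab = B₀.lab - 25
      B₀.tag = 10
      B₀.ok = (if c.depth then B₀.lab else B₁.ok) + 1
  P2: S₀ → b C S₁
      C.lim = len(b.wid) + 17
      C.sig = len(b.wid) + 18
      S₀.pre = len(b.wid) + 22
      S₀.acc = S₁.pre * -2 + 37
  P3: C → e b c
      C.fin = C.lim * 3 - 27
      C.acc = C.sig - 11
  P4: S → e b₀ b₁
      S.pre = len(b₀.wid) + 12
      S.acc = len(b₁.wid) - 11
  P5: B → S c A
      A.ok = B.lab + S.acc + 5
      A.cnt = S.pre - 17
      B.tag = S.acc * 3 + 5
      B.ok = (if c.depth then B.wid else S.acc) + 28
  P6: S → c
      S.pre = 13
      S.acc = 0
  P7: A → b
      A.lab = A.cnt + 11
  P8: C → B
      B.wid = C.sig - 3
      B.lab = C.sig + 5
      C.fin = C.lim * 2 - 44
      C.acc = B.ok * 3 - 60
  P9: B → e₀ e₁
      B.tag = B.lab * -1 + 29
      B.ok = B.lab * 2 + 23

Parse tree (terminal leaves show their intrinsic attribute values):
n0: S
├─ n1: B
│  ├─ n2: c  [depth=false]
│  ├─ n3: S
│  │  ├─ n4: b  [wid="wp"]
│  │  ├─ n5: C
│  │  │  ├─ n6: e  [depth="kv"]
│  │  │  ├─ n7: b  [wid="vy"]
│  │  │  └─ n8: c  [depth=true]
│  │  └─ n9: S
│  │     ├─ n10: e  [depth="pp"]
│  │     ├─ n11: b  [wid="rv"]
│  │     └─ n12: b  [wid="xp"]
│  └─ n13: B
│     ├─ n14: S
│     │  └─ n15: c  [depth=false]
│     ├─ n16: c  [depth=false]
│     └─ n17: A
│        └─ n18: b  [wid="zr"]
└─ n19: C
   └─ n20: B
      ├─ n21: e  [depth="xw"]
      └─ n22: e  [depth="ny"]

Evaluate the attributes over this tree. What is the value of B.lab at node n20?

1. n1.wid = -2  [-2]
2. n1.lab = 25  [25]
3. n2.depth = false  [terminal]
4. n4.wid = "wp"  [terminal]
5. n5.lim = 19  [len(b.wid) + 17]
6. n5.sig = 20  [len(b.wid) + 18]
7. n6.depth = "kv"  [terminal]
8. n7.wid = "vy"  [terminal]
9. n8.depth = true  [terminal]
10. n5.fin = 30  [C.lim * 3 - 27]
11. n5.acc = 9  [C.sig - 11]
12. n10.depth = "pp"  [terminal]
13. n11.wid = "rv"  [terminal]
14. n12.wid = "xp"  [terminal]
15. n9.pre = 14  [len(b₀.wid) + 12]
16. n9.acc = -9  [len(b₁.wid) - 11]
17. n3.pre = 24  [len(b.wid) + 22]
18. n3.acc = 9  [S₁.pre * -2 + 37]
19. n13.wid = 2  [B₀.lab - 23]
20. n13.lab = 0  [B₀.lab - 25]
21. n15.depth = false  [terminal]
22. n14.pre = 13  [13]
23. n14.acc = 0  [0]
24. n16.depth = false  [terminal]
25. n17.ok = 5  [B.lab + S.acc + 5]
26. n17.cnt = -4  [S.pre - 17]
27. n18.wid = "zr"  [terminal]
28. n17.lab = 7  [A.cnt + 11]
29. n13.tag = 5  [S.acc * 3 + 5]
30. n13.ok = 28  [(if c.depth then B.wid else S.acc) + 28]
31. n1.tag = 10  [10]
32. n1.ok = 29  [(if c.depth then B₀.lab else B₁.ok) + 1]
33. n19.lim = 22  [B.ok + B.tag - 17]
34. n19.sig = -5  [B.tag + B.ok - 44]
35. n20.wid = -8  [C.sig - 3]
36. n20.lab = 0  [C.sig + 5]
37. n21.depth = "xw"  [terminal]
38. n22.depth = "ny"  [terminal]
39. n20.tag = 29  [B.lab * -1 + 29]
40. n20.ok = 23  [B.lab * 2 + 23]
41. n19.fin = 0  [C.lim * 2 - 44]
42. n19.acc = 9  [B.ok * 3 - 60]
43. n0.pre = 20  [C.acc + 11]
44. n0.acc = 26  [C.acc + B.ok - 12]

0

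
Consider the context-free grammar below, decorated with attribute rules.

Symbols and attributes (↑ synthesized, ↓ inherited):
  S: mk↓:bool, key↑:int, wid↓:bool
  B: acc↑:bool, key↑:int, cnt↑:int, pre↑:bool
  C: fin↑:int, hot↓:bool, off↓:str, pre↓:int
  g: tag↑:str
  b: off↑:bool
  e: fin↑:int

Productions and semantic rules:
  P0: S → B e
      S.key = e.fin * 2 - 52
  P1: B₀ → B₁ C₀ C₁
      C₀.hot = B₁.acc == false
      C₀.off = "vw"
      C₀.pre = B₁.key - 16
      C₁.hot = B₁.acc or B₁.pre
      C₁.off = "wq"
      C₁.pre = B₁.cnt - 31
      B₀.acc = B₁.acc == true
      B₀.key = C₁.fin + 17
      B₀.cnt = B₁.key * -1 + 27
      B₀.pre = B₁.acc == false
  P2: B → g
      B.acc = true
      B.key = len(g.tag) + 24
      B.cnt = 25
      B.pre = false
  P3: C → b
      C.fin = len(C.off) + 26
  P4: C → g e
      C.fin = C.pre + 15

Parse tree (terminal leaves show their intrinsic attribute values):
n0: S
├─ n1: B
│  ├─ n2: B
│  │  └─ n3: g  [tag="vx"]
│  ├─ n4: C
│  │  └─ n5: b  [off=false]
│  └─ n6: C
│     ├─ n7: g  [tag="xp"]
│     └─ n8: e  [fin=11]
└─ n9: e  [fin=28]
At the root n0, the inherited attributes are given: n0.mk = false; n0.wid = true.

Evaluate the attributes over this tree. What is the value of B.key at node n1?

26

1. n0.mk = false  [given at root]
2. n0.wid = true  [given at root]
3. n3.tag = "vx"  [terminal]
4. n2.acc = true  [true]
5. n2.key = 26  [len(g.tag) + 24]
6. n2.cnt = 25  [25]
7. n2.pre = false  [false]
8. n4.hot = false  [B₁.acc == false]
9. n4.off = "vw"  ["vw"]
10. n4.pre = 10  [B₁.key - 16]
11. n5.off = false  [terminal]
12. n4.fin = 28  [len(C.off) + 26]
13. n6.hot = true  [B₁.acc or B₁.pre]
14. n6.off = "wq"  ["wq"]
15. n6.pre = -6  [B₁.cnt - 31]
16. n7.tag = "xp"  [terminal]
17. n8.fin = 11  [terminal]
18. n6.fin = 9  [C.pre + 15]
19. n1.acc = true  [B₁.acc == true]
20. n1.key = 26  [C₁.fin + 17]
21. n1.cnt = 1  [B₁.key * -1 + 27]
22. n1.pre = false  [B₁.acc == false]
23. n9.fin = 28  [terminal]
24. n0.key = 4  [e.fin * 2 - 52]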